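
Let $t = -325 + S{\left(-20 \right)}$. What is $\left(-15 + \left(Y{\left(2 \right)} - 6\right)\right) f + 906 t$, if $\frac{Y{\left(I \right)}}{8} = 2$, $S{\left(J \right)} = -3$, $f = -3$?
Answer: $-297153$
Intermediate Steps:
$Y{\left(I \right)} = 16$ ($Y{\left(I \right)} = 8 \cdot 2 = 16$)
$t = -328$ ($t = -325 - 3 = -328$)
$\left(-15 + \left(Y{\left(2 \right)} - 6\right)\right) f + 906 t = \left(-15 + \left(16 - 6\right)\right) \left(-3\right) + 906 \left(-328\right) = \left(-15 + 10\right) \left(-3\right) - 297168 = \left(-5\right) \left(-3\right) - 297168 = 15 - 297168 = -297153$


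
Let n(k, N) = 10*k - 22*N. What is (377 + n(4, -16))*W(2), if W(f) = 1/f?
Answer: 769/2 ≈ 384.50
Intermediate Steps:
n(k, N) = -22*N + 10*k
(377 + n(4, -16))*W(2) = (377 + (-22*(-16) + 10*4))/2 = (377 + (352 + 40))*(1/2) = (377 + 392)*(1/2) = 769*(1/2) = 769/2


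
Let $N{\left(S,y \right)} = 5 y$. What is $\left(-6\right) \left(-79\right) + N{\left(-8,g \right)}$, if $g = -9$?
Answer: $429$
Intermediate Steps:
$\left(-6\right) \left(-79\right) + N{\left(-8,g \right)} = \left(-6\right) \left(-79\right) + 5 \left(-9\right) = 474 - 45 = 429$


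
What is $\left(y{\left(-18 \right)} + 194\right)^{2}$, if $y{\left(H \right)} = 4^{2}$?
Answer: $44100$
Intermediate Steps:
$y{\left(H \right)} = 16$
$\left(y{\left(-18 \right)} + 194\right)^{2} = \left(16 + 194\right)^{2} = 210^{2} = 44100$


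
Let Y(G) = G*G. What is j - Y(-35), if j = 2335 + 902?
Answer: 2012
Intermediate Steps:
Y(G) = G**2
j = 3237
j - Y(-35) = 3237 - 1*(-35)**2 = 3237 - 1*1225 = 3237 - 1225 = 2012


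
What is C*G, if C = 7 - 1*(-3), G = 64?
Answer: 640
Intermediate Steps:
C = 10 (C = 7 + 3 = 10)
C*G = 10*64 = 640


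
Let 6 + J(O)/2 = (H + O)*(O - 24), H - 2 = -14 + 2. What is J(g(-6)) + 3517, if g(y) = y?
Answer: 4465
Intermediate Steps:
H = -10 (H = 2 + (-14 + 2) = 2 - 12 = -10)
J(O) = -12 + 2*(-24 + O)*(-10 + O) (J(O) = -12 + 2*((-10 + O)*(O - 24)) = -12 + 2*((-10 + O)*(-24 + O)) = -12 + 2*((-24 + O)*(-10 + O)) = -12 + 2*(-24 + O)*(-10 + O))
J(g(-6)) + 3517 = (468 - 68*(-6) + 2*(-6)**2) + 3517 = (468 + 408 + 2*36) + 3517 = (468 + 408 + 72) + 3517 = 948 + 3517 = 4465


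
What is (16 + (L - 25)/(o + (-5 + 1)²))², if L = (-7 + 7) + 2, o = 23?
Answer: 361201/1521 ≈ 237.48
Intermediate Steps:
L = 2 (L = 0 + 2 = 2)
(16 + (L - 25)/(o + (-5 + 1)²))² = (16 + (2 - 25)/(23 + (-5 + 1)²))² = (16 - 23/(23 + (-4)²))² = (16 - 23/(23 + 16))² = (16 - 23/39)² = (601/39)² = 361201/1521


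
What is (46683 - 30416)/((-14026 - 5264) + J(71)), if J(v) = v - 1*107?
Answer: -16267/19326 ≈ -0.84172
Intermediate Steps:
J(v) = -107 + v (J(v) = v - 107 = -107 + v)
(46683 - 30416)/((-14026 - 5264) + J(71)) = (46683 - 30416)/((-14026 - 5264) + (-107 + 71)) = 16267/(-19290 - 36) = 16267/(-19326) = 16267*(-1/19326) = -16267/19326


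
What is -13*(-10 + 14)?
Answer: -52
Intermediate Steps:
-13*(-10 + 14) = -13*4 = -52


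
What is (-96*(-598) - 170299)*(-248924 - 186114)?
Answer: 49111874858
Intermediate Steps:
(-96*(-598) - 170299)*(-248924 - 186114) = (57408 - 170299)*(-435038) = -112891*(-435038) = 49111874858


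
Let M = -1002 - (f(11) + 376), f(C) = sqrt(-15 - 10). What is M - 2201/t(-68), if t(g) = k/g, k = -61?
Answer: -233726/61 - 5*I ≈ -3831.6 - 5.0*I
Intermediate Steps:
f(C) = 5*I (f(C) = sqrt(-25) = 5*I)
t(g) = -61/g
M = -1378 - 5*I (M = -1002 - (5*I + 376) = -1002 - (376 + 5*I) = -1002 + (-376 - 5*I) = -1378 - 5*I ≈ -1378.0 - 5.0*I)
M - 2201/t(-68) = (-1378 - 5*I) - 2201/((-61/(-68))) = (-1378 - 5*I) - 2201/((-61*(-1/68))) = (-1378 - 5*I) - 2201/61/68 = (-1378 - 5*I) - 2201*68/61 = (-1378 - 5*I) - 1*149668/61 = (-1378 - 5*I) - 149668/61 = -233726/61 - 5*I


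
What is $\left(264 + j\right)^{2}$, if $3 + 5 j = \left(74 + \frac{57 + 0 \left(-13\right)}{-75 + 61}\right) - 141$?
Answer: $\frac{304258249}{4900} \approx 62094.0$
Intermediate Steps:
$j = - \frac{1037}{70}$ ($j = - \frac{3}{5} + \frac{\left(74 + \frac{57 + 0 \left(-13\right)}{-75 + 61}\right) - 141}{5} = - \frac{3}{5} + \frac{\left(74 + \frac{57 + 0}{-14}\right) - 141}{5} = - \frac{3}{5} + \frac{\left(74 + 57 \left(- \frac{1}{14}\right)\right) - 141}{5} = - \frac{3}{5} + \frac{\left(74 - \frac{57}{14}\right) - 141}{5} = - \frac{3}{5} + \frac{\frac{979}{14} - 141}{5} = - \frac{3}{5} + \frac{1}{5} \left(- \frac{995}{14}\right) = - \frac{3}{5} - \frac{199}{14} = - \frac{1037}{70} \approx -14.814$)
$\left(264 + j\right)^{2} = \left(264 - \frac{1037}{70}\right)^{2} = \left(\frac{17443}{70}\right)^{2} = \frac{304258249}{4900}$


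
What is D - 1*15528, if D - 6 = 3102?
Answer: -12420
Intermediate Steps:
D = 3108 (D = 6 + 3102 = 3108)
D - 1*15528 = 3108 - 1*15528 = 3108 - 15528 = -12420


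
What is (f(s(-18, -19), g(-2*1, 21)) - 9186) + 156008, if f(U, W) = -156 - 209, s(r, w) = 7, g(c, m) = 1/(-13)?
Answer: 146457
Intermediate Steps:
g(c, m) = -1/13
f(U, W) = -365
(f(s(-18, -19), g(-2*1, 21)) - 9186) + 156008 = (-365 - 9186) + 156008 = -9551 + 156008 = 146457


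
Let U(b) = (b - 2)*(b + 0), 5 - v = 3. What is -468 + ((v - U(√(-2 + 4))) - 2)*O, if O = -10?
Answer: -448 - 20*√2 ≈ -476.28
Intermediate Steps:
v = 2 (v = 5 - 1*3 = 5 - 3 = 2)
U(b) = b*(-2 + b) (U(b) = (-2 + b)*b = b*(-2 + b))
-468 + ((v - U(√(-2 + 4))) - 2)*O = -468 + ((2 - √(-2 + 4)*(-2 + √(-2 + 4))) - 2)*(-10) = -468 + ((2 - √2*(-2 + √2)) - 2)*(-10) = -468 - √2*(-2 + √2)*(-10) = -468 + 10*√2*(-2 + √2)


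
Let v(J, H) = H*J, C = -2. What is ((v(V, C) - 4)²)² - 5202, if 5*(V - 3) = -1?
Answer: 2057166/625 ≈ 3291.5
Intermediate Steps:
V = 14/5 (V = 3 + (⅕)*(-1) = 3 - ⅕ = 14/5 ≈ 2.8000)
((v(V, C) - 4)²)² - 5202 = ((-2*14/5 - 4)²)² - 5202 = ((-28/5 - 4)²)² - 5202 = ((-48/5)²)² - 5202 = (2304/25)² - 5202 = 5308416/625 - 5202 = 2057166/625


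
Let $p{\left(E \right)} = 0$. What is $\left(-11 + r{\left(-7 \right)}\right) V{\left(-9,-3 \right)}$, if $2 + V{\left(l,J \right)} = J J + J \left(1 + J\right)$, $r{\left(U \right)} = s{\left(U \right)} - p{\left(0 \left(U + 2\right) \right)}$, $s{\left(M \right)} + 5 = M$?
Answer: $-299$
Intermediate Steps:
$s{\left(M \right)} = -5 + M$
$r{\left(U \right)} = -5 + U$ ($r{\left(U \right)} = \left(-5 + U\right) - 0 = \left(-5 + U\right) + 0 = -5 + U$)
$V{\left(l,J \right)} = -2 + J^{2} + J \left(1 + J\right)$ ($V{\left(l,J \right)} = -2 + \left(J J + J \left(1 + J\right)\right) = -2 + \left(J^{2} + J \left(1 + J\right)\right) = -2 + J^{2} + J \left(1 + J\right)$)
$\left(-11 + r{\left(-7 \right)}\right) V{\left(-9,-3 \right)} = \left(-11 - 12\right) \left(-2 - 3 + 2 \left(-3\right)^{2}\right) = \left(-11 - 12\right) \left(-2 - 3 + 2 \cdot 9\right) = - 23 \left(-2 - 3 + 18\right) = \left(-23\right) 13 = -299$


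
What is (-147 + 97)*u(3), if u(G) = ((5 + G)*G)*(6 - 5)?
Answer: -1200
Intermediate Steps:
u(G) = G*(5 + G) (u(G) = (G*(5 + G))*1 = G*(5 + G))
(-147 + 97)*u(3) = (-147 + 97)*(3*(5 + 3)) = -150*8 = -50*24 = -1200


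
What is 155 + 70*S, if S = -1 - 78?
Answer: -5375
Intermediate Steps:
S = -79
155 + 70*S = 155 + 70*(-79) = 155 - 5530 = -5375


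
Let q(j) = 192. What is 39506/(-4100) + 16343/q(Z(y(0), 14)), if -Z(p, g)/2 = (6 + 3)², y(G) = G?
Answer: 14855287/196800 ≈ 75.484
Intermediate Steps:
Z(p, g) = -162 (Z(p, g) = -2*(6 + 3)² = -2*9² = -2*81 = -162)
39506/(-4100) + 16343/q(Z(y(0), 14)) = 39506/(-4100) + 16343/192 = 39506*(-1/4100) + 16343*(1/192) = -19753/2050 + 16343/192 = 14855287/196800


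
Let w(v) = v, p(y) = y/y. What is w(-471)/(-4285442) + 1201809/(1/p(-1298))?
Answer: 5150282765049/4285442 ≈ 1.2018e+6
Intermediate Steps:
p(y) = 1
w(-471)/(-4285442) + 1201809/(1/p(-1298)) = -471/(-4285442) + 1201809/(1/1) = -471*(-1/4285442) + 1201809/1 = 471/4285442 + 1201809*1 = 471/4285442 + 1201809 = 5150282765049/4285442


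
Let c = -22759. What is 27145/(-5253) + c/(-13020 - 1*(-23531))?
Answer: -404874122/55214283 ≈ -7.3328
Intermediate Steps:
27145/(-5253) + c/(-13020 - 1*(-23531)) = 27145/(-5253) - 22759/(-13020 - 1*(-23531)) = 27145*(-1/5253) - 22759/(-13020 + 23531) = -27145/5253 - 22759/10511 = -404874122/55214283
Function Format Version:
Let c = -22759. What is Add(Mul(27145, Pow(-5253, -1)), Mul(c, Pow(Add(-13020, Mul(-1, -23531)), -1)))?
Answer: Rational(-404874122, 55214283) ≈ -7.3328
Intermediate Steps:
Add(Mul(27145, Pow(-5253, -1)), Mul(c, Pow(Add(-13020, Mul(-1, -23531)), -1))) = Add(Mul(27145, Pow(-5253, -1)), Mul(-22759, Pow(Add(-13020, Mul(-1, -23531)), -1))) = Add(Mul(27145, Rational(-1, 5253)), Mul(-22759, Pow(Add(-13020, 23531), -1))) = Add(Rational(-27145, 5253), Mul(-22759, Pow(10511, -1))) = Add(Rational(-27145, 5253), Mul(-22759, Rational(1, 10511))) = Add(Rational(-27145, 5253), Rational(-22759, 10511)) = Rational(-404874122, 55214283)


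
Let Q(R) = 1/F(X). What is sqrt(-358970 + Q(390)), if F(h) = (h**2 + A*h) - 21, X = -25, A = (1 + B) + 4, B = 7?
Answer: I*sqrt(2073410701)/76 ≈ 599.14*I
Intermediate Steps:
A = 12 (A = (1 + 7) + 4 = 8 + 4 = 12)
F(h) = -21 + h**2 + 12*h (F(h) = (h**2 + 12*h) - 21 = -21 + h**2 + 12*h)
Q(R) = 1/304 (Q(R) = 1/(-21 + (-25)**2 + 12*(-25)) = 1/(-21 + 625 - 300) = 1/304)
sqrt(-358970 + Q(390)) = sqrt(-358970 + 1/304) = sqrt(-109126879/304) = I*sqrt(2073410701)/76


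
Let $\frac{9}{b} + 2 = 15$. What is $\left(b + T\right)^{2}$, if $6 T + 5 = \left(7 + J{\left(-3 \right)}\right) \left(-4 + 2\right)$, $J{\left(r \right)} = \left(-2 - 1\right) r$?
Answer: $\frac{182329}{6084} \approx 29.969$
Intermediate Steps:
$J{\left(r \right)} = - 3 r$
$b = \frac{9}{13}$ ($b = \frac{9}{-2 + 15} = \frac{9}{13} \approx 0.69231$)
$T = - \frac{37}{6}$ ($T = - \frac{5}{6} + \frac{\left(7 - -9\right) \left(-4 + 2\right)}{6} = - \frac{5}{6} + \frac{\left(7 + 9\right) \left(-2\right)}{6} = - \frac{5}{6} + \frac{16 \left(-2\right)}{6} = - \frac{5}{6} + \frac{1}{6} \left(-32\right) = - \frac{5}{6} - \frac{16}{3} = - \frac{37}{6} \approx -6.1667$)
$\left(b + T\right)^{2} = \left(\frac{9}{13} - \frac{37}{6}\right)^{2} = \left(- \frac{427}{78}\right)^{2} = \frac{182329}{6084}$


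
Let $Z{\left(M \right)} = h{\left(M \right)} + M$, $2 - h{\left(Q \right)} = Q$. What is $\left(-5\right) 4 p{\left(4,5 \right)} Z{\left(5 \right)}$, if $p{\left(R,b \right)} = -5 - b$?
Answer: $400$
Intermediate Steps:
$h{\left(Q \right)} = 2 - Q$
$Z{\left(M \right)} = 2$ ($Z{\left(M \right)} = \left(2 - M\right) + M = 2$)
$\left(-5\right) 4 p{\left(4,5 \right)} Z{\left(5 \right)} = \left(-5\right) 4 \left(-5 - 5\right) 2 = - 20 \left(-5 - 5\right) 2 = \left(-20\right) \left(-10\right) 2 = 200 \cdot 2 = 400$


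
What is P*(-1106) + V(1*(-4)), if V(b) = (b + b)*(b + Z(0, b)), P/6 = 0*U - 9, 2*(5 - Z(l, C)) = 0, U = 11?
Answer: 59716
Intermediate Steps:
Z(l, C) = 5 (Z(l, C) = 5 - ½*0 = 5 + 0 = 5)
P = -54 (P = 6*(0*11 - 9) = 6*(0 - 9) = 6*(-9) = -54)
V(b) = 2*b*(5 + b) (V(b) = (b + b)*(b + 5) = (2*b)*(5 + b) = 2*b*(5 + b))
P*(-1106) + V(1*(-4)) = -54*(-1106) + 2*(1*(-4))*(5 + 1*(-4)) = 59724 + 2*(-4)*(5 - 4) = 59724 + 2*(-4)*1 = 59724 - 8 = 59716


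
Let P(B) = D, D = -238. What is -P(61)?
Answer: 238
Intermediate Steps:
P(B) = -238
-P(61) = -1*(-238) = 238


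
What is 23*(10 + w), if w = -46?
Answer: -828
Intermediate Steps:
23*(10 + w) = 23*(10 - 46) = 23*(-36) = -828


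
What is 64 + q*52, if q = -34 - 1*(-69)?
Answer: 1884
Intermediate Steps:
q = 35 (q = -34 + 69 = 35)
64 + q*52 = 64 + 35*52 = 64 + 1820 = 1884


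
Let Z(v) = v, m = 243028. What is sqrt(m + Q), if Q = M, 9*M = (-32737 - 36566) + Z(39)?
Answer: 6*sqrt(6537) ≈ 485.11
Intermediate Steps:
M = -7696 (M = ((-32737 - 36566) + 39)/9 = (-69303 + 39)/9 = (1/9)*(-69264) = -7696)
Q = -7696
sqrt(m + Q) = sqrt(243028 - 7696) = sqrt(235332) = 6*sqrt(6537)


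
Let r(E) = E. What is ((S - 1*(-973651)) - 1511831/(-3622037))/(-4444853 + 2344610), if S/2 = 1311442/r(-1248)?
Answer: -1097924609458739/2373433250757192 ≈ -0.46259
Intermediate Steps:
S = -655721/312 (S = 2*(1311442/(-1248)) = 2*(1311442*(-1/1248)) = 2*(-655721/624) = -655721/312 ≈ -2101.7)
((S - 1*(-973651)) - 1511831/(-3622037))/(-4444853 + 2344610) = ((-655721/312 - 1*(-973651)) - 1511831/(-3622037))/(-4444853 + 2344610) = ((-655721/312 + 973651) - 1511831*(-1/3622037))/(-2100243) = (303123391/312 + 1511831/3622037)*(-1/2100243) = (1097924609458739/1130075544)*(-1/2100243) = -1097924609458739/2373433250757192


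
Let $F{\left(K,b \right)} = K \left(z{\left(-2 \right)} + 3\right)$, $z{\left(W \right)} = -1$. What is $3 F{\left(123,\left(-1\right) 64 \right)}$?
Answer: $738$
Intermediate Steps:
$F{\left(K,b \right)} = 2 K$ ($F{\left(K,b \right)} = K \left(-1 + 3\right) = K 2 = 2 K$)
$3 F{\left(123,\left(-1\right) 64 \right)} = 3 \cdot 2 \cdot 123 = 3 \cdot 246 = 738$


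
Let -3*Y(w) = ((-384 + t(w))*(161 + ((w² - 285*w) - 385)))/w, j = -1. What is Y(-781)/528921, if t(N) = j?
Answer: -29131270/112660173 ≈ -0.25858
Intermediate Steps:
t(N) = -1
Y(w) = -(86240 - 385*w² + 109725*w)/(3*w) (Y(w) = -(-384 - 1)*(161 + ((w² - 285*w) - 385))/(3*w) = -(-385*(161 + (-385 + w² - 285*w)))/(3*w) = -(-385*(-224 + w² - 285*w))/(3*w) = -(86240 - 385*w² + 109725*w)/(3*w))
Y(-781)/528921 = (-36575 - 86240/3/(-781) + (385/3)*(-781))/528921 = (-36575 - 86240/3*(-1/781) - 300685/3)*(1/528921) = (-36575 + 7840/213 - 300685/3)*(1/528921) = -29131270/213*1/528921 = -29131270/112660173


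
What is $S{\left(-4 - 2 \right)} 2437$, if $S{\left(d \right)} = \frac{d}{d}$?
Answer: $2437$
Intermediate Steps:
$S{\left(d \right)} = 1$
$S{\left(-4 - 2 \right)} 2437 = 1 \cdot 2437 = 2437$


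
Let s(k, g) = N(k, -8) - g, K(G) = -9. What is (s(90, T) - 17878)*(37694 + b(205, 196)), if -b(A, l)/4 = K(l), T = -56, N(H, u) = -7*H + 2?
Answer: -696118500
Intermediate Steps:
N(H, u) = 2 - 7*H
s(k, g) = 2 - g - 7*k (s(k, g) = (2 - 7*k) - g = 2 - g - 7*k)
b(A, l) = 36 (b(A, l) = -4*(-9) = 36)
(s(90, T) - 17878)*(37694 + b(205, 196)) = ((2 - 1*(-56) - 7*90) - 17878)*(37694 + 36) = ((2 + 56 - 630) - 17878)*37730 = (-572 - 17878)*37730 = -18450*37730 = -696118500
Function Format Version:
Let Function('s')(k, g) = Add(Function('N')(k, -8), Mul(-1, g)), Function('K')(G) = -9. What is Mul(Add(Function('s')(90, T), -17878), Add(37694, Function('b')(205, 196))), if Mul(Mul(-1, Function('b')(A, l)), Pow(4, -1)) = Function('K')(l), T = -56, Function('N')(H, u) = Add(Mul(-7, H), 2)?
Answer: -696118500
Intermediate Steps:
Function('N')(H, u) = Add(2, Mul(-7, H))
Function('s')(k, g) = Add(2, Mul(-1, g), Mul(-7, k)) (Function('s')(k, g) = Add(Add(2, Mul(-7, k)), Mul(-1, g)) = Add(2, Mul(-1, g), Mul(-7, k)))
Function('b')(A, l) = 36 (Function('b')(A, l) = Mul(-4, -9) = 36)
Mul(Add(Function('s')(90, T), -17878), Add(37694, Function('b')(205, 196))) = Mul(Add(Add(2, Mul(-1, -56), Mul(-7, 90)), -17878), Add(37694, 36)) = Mul(Add(Add(2, 56, -630), -17878), 37730) = Mul(Add(-572, -17878), 37730) = Mul(-18450, 37730) = -696118500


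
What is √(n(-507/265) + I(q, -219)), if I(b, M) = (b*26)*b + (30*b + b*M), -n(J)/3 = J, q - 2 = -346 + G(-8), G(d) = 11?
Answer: 6*√5746856515/265 ≈ 1716.4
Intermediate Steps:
q = -333 (q = 2 + (-346 + 11) = 2 - 335 = -333)
n(J) = -3*J
I(b, M) = 26*b² + 30*b + M*b (I(b, M) = (26*b)*b + (30*b + M*b) = 26*b² + (30*b + M*b) = 26*b² + 30*b + M*b)
√(n(-507/265) + I(q, -219)) = √(-(-1521)/265 - 333*(30 - 219 + 26*(-333))) = √(-(-1521)/265 - 333*(30 - 219 - 8658)) = √(-3*(-507/265) - 333*(-8847)) = √(1521/265 + 2946051) = √(780705036/265) = 6*√5746856515/265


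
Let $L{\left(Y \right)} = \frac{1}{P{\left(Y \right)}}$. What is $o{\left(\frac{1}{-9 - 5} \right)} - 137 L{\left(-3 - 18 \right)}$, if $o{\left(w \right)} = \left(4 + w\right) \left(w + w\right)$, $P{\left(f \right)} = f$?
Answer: $\frac{1753}{294} \approx 5.9626$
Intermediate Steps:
$o{\left(w \right)} = 2 w \left(4 + w\right)$ ($o{\left(w \right)} = \left(4 + w\right) 2 w = 2 w \left(4 + w\right)$)
$L{\left(Y \right)} = \frac{1}{Y}$
$o{\left(\frac{1}{-9 - 5} \right)} - 137 L{\left(-3 - 18 \right)} = \frac{2 \left(4 + \frac{1}{-9 - 5}\right)}{-9 - 5} - \frac{137}{-3 - 18} = \frac{2 \left(4 + \frac{1}{-14}\right)}{-14} - \frac{137}{-3 - 18} = 2 \left(- \frac{1}{14}\right) \left(4 - \frac{1}{14}\right) - \frac{137}{-21} = 2 \left(- \frac{1}{14}\right) \frac{55}{14} - - \frac{137}{21} = - \frac{55}{98} + \frac{137}{21} = \frac{1753}{294}$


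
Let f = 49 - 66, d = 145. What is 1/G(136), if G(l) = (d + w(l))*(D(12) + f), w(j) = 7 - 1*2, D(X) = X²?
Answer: 1/19050 ≈ 5.2493e-5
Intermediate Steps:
f = -17
w(j) = 5 (w(j) = 7 - 2 = 5)
G(l) = 19050 (G(l) = (145 + 5)*(12² - 17) = 150*(144 - 17) = 150*127 = 19050)
1/G(136) = 1/19050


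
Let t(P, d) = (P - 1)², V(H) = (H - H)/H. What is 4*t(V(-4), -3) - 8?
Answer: -4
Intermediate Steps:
V(H) = 0 (V(H) = 0/H = 0)
t(P, d) = (-1 + P)²
4*t(V(-4), -3) - 8 = 4*(-1 + 0)² - 8 = 4*(-1)² - 8 = 4*1 - 8 = 4 - 8 = -4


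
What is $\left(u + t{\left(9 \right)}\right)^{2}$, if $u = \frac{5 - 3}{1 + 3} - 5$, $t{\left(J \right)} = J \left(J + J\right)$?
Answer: $\frac{99225}{4} \approx 24806.0$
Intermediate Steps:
$t{\left(J \right)} = 2 J^{2}$ ($t{\left(J \right)} = J 2 J = 2 J^{2}$)
$u = - \frac{9}{2}$ ($u = \frac{2}{4} - 5 = 2 \cdot \frac{1}{4} - 5 = \frac{1}{2} - 5 = - \frac{9}{2} \approx -4.5$)
$\left(u + t{\left(9 \right)}\right)^{2} = \left(- \frac{9}{2} + 2 \cdot 9^{2}\right)^{2} = \left(- \frac{9}{2} + 2 \cdot 81\right)^{2} = \left(- \frac{9}{2} + 162\right)^{2} = \left(\frac{315}{2}\right)^{2} = \frac{99225}{4}$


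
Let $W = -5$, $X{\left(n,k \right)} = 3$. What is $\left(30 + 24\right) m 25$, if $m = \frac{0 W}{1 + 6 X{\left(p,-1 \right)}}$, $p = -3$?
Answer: $0$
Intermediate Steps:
$m = 0$ ($m = \frac{0 \left(-5\right)}{1 + 6 \cdot 3} = \frac{0}{1 + 18} = \frac{0}{19} = 0 \cdot \frac{1}{19} = 0$)
$\left(30 + 24\right) m 25 = \left(30 + 24\right) 0 \cdot 25 = 54 \cdot 0 \cdot 25 = 0 \cdot 25 = 0$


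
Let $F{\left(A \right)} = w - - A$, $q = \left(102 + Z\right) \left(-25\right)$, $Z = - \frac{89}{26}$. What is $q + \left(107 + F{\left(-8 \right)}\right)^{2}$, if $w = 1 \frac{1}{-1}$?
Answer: $\frac{185629}{26} \approx 7139.6$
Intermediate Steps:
$w = -1$ ($w = 1 \left(-1\right) = -1$)
$Z = - \frac{89}{26}$ ($Z = \left(-89\right) \frac{1}{26} = - \frac{89}{26} \approx -3.4231$)
$q = - \frac{64075}{26}$ ($q = \left(102 - \frac{89}{26}\right) \left(-25\right) = \frac{2563}{26} \left(-25\right) = - \frac{64075}{26} \approx -2464.4$)
$F{\left(A \right)} = -1 + A$ ($F{\left(A \right)} = -1 - - A = -1 + A$)
$q + \left(107 + F{\left(-8 \right)}\right)^{2} = - \frac{64075}{26} + \left(107 - 9\right)^{2} = - \frac{64075}{26} + 98^{2} = - \frac{64075}{26} + 9604 = \frac{185629}{26}$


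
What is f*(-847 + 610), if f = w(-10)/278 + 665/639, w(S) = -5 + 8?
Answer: -14756173/59214 ≈ -249.20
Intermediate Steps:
w(S) = 3
f = 186787/177642 (f = 3/278 + 665/639 = 186787/177642 ≈ 1.0515)
f*(-847 + 610) = 186787*(-847 + 610)/177642 = (186787/177642)*(-237) = -14756173/59214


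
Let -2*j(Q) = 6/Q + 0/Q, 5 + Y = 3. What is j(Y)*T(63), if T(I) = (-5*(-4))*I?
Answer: 1890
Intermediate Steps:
Y = -2 (Y = -5 + 3 = -2)
j(Q) = -3/Q (j(Q) = -(6/Q + 0/Q)/2 = -(6/Q + 0)/2 = -3/Q)
T(I) = 20*I
j(Y)*T(63) = (-3/(-2))*(20*63) = -3*(-½)*1260 = (3/2)*1260 = 1890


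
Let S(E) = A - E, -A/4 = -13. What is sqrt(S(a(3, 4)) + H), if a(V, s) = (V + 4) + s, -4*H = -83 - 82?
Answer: sqrt(329)/2 ≈ 9.0692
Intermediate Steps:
H = 165/4 (H = -(-83 - 82)/4 = -1/4*(-165) = 165/4 ≈ 41.250)
A = 52 (A = -4*(-13) = 52)
a(V, s) = 4 + V + s (a(V, s) = (4 + V) + s = 4 + V + s)
S(E) = 52 - E
sqrt(S(a(3, 4)) + H) = sqrt((52 - (4 + 3 + 4)) + 165/4) = sqrt((52 - 1*11) + 165/4) = sqrt((52 - 11) + 165/4) = sqrt(41 + 165/4) = sqrt(329/4) = sqrt(329)/2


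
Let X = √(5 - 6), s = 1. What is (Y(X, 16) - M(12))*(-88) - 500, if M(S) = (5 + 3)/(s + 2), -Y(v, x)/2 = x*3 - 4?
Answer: 22436/3 ≈ 7478.7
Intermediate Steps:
X = I (X = √(-1) = I ≈ 1.0*I)
Y(v, x) = 8 - 6*x (Y(v, x) = -2*(x*3 - 4) = -2*(3*x - 4) = -2*(-4 + 3*x) = 8 - 6*x)
M(S) = 8/3 (M(S) = (5 + 3)/(1 + 2) = 8/3)
(Y(X, 16) - M(12))*(-88) - 500 = ((8 - 6*16) - 1*8/3)*(-88) - 500 = ((8 - 96) - 8/3)*(-88) - 500 = (-88 - 8/3)*(-88) - 500 = -272/3*(-88) - 500 = 23936/3 - 500 = 22436/3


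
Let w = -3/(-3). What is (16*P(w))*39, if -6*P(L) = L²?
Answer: -104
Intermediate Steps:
w = 1 (w = -3*(-⅓) = 1)
P(L) = -L²/6
(16*P(w))*39 = (16*(-⅙*1²))*39 = (16*(-⅙*1))*39 = (16*(-⅙))*39 = -8/3*39 = -104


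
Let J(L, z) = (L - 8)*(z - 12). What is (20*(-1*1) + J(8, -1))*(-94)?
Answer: 1880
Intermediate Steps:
J(L, z) = (-12 + z)*(-8 + L) (J(L, z) = (-8 + L)*(-12 + z) = (-12 + z)*(-8 + L))
(20*(-1*1) + J(8, -1))*(-94) = (20*(-1*1) + (96 - 12*8 - 8*(-1) + 8*(-1)))*(-94) = (20*(-1) + (96 - 96 + 8 - 8))*(-94) = (-20 + 0)*(-94) = -20*(-94) = 1880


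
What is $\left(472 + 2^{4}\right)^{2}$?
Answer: $238144$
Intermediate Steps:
$\left(472 + 2^{4}\right)^{2} = \left(472 + 16\right)^{2} = 488^{2} = 238144$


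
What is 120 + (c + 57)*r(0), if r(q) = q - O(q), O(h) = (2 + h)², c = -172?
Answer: 580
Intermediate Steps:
r(q) = q - (2 + q)²
120 + (c + 57)*r(0) = 120 + (-172 + 57)*(0 - (2 + 0)²) = 120 - 115*(0 - 1*2²) = 120 - 115*(0 - 1*4) = 120 - 115*(0 - 4) = 120 - 115*(-4) = 120 + 460 = 580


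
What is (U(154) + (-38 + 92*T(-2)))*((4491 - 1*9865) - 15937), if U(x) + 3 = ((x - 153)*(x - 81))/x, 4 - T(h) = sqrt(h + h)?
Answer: -1074735041/154 + 3921224*I ≈ -6.9788e+6 + 3.9212e+6*I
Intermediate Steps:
T(h) = 4 - sqrt(2)*sqrt(h) (T(h) = 4 - sqrt(h + h) = 4 - sqrt(2*h) = 4 - sqrt(2)*sqrt(h))
U(x) = -3 + (-153 + x)*(-81 + x)/x (U(x) = -3 + ((x - 153)*(x - 81))/x = -3 + ((-153 + x)*(-81 + x))/x = -3 + (-153 + x)*(-81 + x)/x)
(U(154) + (-38 + 92*T(-2)))*((4491 - 1*9865) - 15937) = ((-237 + 154 + 12393/154) + (-38 + 92*(4 - sqrt(2)*sqrt(-2))))*((4491 - 1*9865) - 15937) = ((-237 + 154 + 12393*(1/154)) + (-38 + 92*(4 - sqrt(2)*I*sqrt(2))))*((4491 - 9865) - 15937) = ((-237 + 154 + 12393/154) + (-38 + 92*(4 - 2*I)))*(-5374 - 15937) = (-389/154 + (-38 + (368 - 184*I)))*(-21311) = (-389/154 + (330 - 184*I))*(-21311) = (50431/154 - 184*I)*(-21311) = -1074735041/154 + 3921224*I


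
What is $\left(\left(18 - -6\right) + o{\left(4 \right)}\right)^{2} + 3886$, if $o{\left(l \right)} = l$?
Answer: $4670$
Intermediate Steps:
$\left(\left(18 - -6\right) + o{\left(4 \right)}\right)^{2} + 3886 = \left(\left(18 - -6\right) + 4\right)^{2} + 3886 = \left(\left(18 + 6\right) + 4\right)^{2} + 3886 = \left(24 + 4\right)^{2} + 3886 = 28^{2} + 3886 = 784 + 3886 = 4670$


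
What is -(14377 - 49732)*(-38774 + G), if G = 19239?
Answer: -690659925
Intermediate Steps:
-(14377 - 49732)*(-38774 + G) = -(14377 - 49732)*(-38774 + 19239) = -(-35355)*(-19535) = -1*690659925 = -690659925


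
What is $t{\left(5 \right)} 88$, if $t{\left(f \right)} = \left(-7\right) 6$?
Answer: $-3696$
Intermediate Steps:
$t{\left(f \right)} = -42$
$t{\left(5 \right)} 88 = \left(-42\right) 88 = -3696$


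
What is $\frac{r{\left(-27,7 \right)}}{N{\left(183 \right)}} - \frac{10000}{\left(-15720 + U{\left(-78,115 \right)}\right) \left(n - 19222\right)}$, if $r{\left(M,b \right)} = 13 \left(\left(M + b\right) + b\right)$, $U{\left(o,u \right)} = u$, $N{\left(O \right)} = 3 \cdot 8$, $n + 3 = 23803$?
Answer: $- \frac{402435587}{57151752} \approx -7.0415$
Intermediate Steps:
$n = 23800$ ($n = -3 + 23803 = 23800$)
$N{\left(O \right)} = 24$
$r{\left(M,b \right)} = 13 M + 26 b$ ($r{\left(M,b \right)} = 13 \left(M + 2 b\right) = 13 M + 26 b$)
$\frac{r{\left(-27,7 \right)}}{N{\left(183 \right)}} - \frac{10000}{\left(-15720 + U{\left(-78,115 \right)}\right) \left(n - 19222\right)} = \frac{13 \left(-27\right) + 26 \cdot 7}{24} - \frac{10000}{\left(-15720 + 115\right) \left(23800 - 19222\right)} = \left(-351 + 182\right) \frac{1}{24} - \frac{10000}{\left(-15605\right) 4578} = \left(-169\right) \frac{1}{24} - \frac{10000}{-71439690} = - \frac{169}{24} - - \frac{1000}{7143969} = - \frac{169}{24} + \frac{1000}{7143969} = - \frac{402435587}{57151752}$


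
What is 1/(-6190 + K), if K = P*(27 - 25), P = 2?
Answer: -1/6186 ≈ -0.00016166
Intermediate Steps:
K = 4 (K = 2*(27 - 25) = 2*2 = 4)
1/(-6190 + K) = 1/(-6190 + 4) = 1/(-6186) = -1/6186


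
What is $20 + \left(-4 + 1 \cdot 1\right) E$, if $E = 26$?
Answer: $-58$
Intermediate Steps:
$20 + \left(-4 + 1 \cdot 1\right) E = 20 + \left(-4 + 1 \cdot 1\right) 26 = 20 + \left(-4 + 1\right) 26 = 20 - 78 = -58$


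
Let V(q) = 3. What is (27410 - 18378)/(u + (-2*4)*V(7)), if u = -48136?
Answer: -1129/6020 ≈ -0.18754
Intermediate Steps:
(27410 - 18378)/(u + (-2*4)*V(7)) = (27410 - 18378)/(-48136 - 2*4*3) = 9032/(-48136 - 8*3) = 9032/(-48136 - 24) = 9032/(-48160) = 9032*(-1/48160) = -1129/6020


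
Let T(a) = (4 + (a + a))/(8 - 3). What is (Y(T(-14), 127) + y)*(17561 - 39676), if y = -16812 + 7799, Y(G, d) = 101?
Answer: 197088880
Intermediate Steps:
T(a) = ⅘ + 2*a/5 (T(a) = (4 + 2*a)/5 = (4 + 2*a)*(⅕) = ⅘ + 2*a/5)
y = -9013
(Y(T(-14), 127) + y)*(17561 - 39676) = (101 - 9013)*(17561 - 39676) = -8912*(-22115) = 197088880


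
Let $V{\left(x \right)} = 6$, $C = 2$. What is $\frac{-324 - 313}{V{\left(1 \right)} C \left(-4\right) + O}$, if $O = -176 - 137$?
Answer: $\frac{637}{361} \approx 1.7645$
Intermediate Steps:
$O = -313$ ($O = -176 - 137 = -313$)
$\frac{-324 - 313}{V{\left(1 \right)} C \left(-4\right) + O} = \frac{-324 - 313}{6 \cdot 2 \left(-4\right) - 313} = - \frac{637}{12 \left(-4\right) - 313} = - \frac{637}{-48 - 313} = - \frac{637}{-361} = \left(-637\right) \left(- \frac{1}{361}\right) = \frac{637}{361}$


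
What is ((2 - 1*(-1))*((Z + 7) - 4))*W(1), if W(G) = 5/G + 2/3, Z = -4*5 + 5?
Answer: -204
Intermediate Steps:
Z = -15 (Z = -20 + 5 = -15)
W(G) = ⅔ + 5/G (W(G) = 5/G + 2*(⅓) = 5/G + ⅔ = ⅔ + 5/G)
((2 - 1*(-1))*((Z + 7) - 4))*W(1) = ((2 - 1*(-1))*((-15 + 7) - 4))*(⅔ + 5/1) = ((2 + 1)*(-8 - 4))*(⅔ + 5*1) = (3*(-12))*(⅔ + 5) = -36*17/3 = -204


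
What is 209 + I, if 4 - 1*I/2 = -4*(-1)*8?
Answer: 153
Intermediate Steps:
I = -56 (I = 8 - 2*(-4*(-1))*8 = 8 - 8*8 = 8 - 2*32 = 8 - 64 = -56)
209 + I = 209 - 56 = 153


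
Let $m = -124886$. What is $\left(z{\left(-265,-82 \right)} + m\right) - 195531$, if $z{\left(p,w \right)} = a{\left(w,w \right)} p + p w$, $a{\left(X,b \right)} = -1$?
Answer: $-298422$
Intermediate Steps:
$z{\left(p,w \right)} = - p + p w$
$\left(z{\left(-265,-82 \right)} + m\right) - 195531 = \left(- 265 \left(-1 - 82\right) - 124886\right) - 195531 = \left(\left(-265\right) \left(-83\right) - 124886\right) - 195531 = \left(21995 - 124886\right) - 195531 = -102891 - 195531 = -298422$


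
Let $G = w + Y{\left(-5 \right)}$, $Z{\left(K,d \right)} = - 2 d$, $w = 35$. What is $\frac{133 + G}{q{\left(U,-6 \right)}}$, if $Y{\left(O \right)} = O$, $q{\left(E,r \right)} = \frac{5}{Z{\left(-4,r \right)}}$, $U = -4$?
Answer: $\frac{1956}{5} \approx 391.2$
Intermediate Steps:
$q{\left(E,r \right)} = - \frac{5}{2 r}$ ($q{\left(E,r \right)} = \frac{5}{\left(-2\right) r} = 5 \left(- \frac{1}{2 r}\right) = - \frac{5}{2 r}$)
$G = 30$ ($G = 35 - 5 = 30$)
$\frac{133 + G}{q{\left(U,-6 \right)}} = \frac{133 + 30}{\left(- \frac{5}{2}\right) \frac{1}{-6}} = \frac{1}{\left(- \frac{5}{2}\right) \left(- \frac{1}{6}\right)} 163 = \frac{1}{\frac{5}{12}} \cdot 163 = \frac{12}{5} \cdot 163 = \frac{1956}{5}$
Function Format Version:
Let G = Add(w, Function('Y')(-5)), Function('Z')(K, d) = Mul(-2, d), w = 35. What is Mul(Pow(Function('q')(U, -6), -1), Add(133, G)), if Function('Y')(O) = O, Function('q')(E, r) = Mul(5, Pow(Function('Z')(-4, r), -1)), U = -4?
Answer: Rational(1956, 5) ≈ 391.20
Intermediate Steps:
Function('q')(E, r) = Mul(Rational(-5, 2), Pow(r, -1)) (Function('q')(E, r) = Mul(5, Pow(Mul(-2, r), -1)) = Mul(5, Mul(Rational(-1, 2), Pow(r, -1))) = Mul(Rational(-5, 2), Pow(r, -1)))
G = 30 (G = Add(35, -5) = 30)
Mul(Pow(Function('q')(U, -6), -1), Add(133, G)) = Mul(Pow(Mul(Rational(-5, 2), Pow(-6, -1)), -1), Add(133, 30)) = Mul(Pow(Mul(Rational(-5, 2), Rational(-1, 6)), -1), 163) = Mul(Pow(Rational(5, 12), -1), 163) = Mul(Rational(12, 5), 163) = Rational(1956, 5)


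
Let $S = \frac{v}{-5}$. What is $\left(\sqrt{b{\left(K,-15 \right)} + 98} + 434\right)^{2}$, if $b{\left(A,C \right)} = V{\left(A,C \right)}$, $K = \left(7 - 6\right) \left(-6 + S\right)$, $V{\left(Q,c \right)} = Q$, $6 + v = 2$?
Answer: $\frac{942244}{5} + \frac{3472 \sqrt{145}}{5} \approx 1.9681 \cdot 10^{5}$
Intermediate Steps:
$v = -4$ ($v = -6 + 2 = -4$)
$S = \frac{4}{5}$ ($S = - \frac{4}{-5} = \left(-4\right) \left(- \frac{1}{5}\right) = \frac{4}{5} \approx 0.8$)
$K = - \frac{26}{5}$ ($K = \left(7 - 6\right) \left(-6 + \frac{4}{5}\right) = 1 \left(- \frac{26}{5}\right) = - \frac{26}{5} \approx -5.2$)
$b{\left(A,C \right)} = A$
$\left(\sqrt{b{\left(K,-15 \right)} + 98} + 434\right)^{2} = \left(\sqrt{- \frac{26}{5} + 98} + 434\right)^{2} = \left(\sqrt{\frac{464}{5}} + 434\right)^{2} = \left(\frac{4 \sqrt{145}}{5} + 434\right)^{2} = \left(434 + \frac{4 \sqrt{145}}{5}\right)^{2}$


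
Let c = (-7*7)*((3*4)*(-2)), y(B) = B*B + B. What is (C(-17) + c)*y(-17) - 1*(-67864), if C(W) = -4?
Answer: 386648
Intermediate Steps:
y(B) = B + B² (y(B) = B² + B = B + B²)
c = 1176 (c = -588*(-2) = -49*(-24) = 1176)
(C(-17) + c)*y(-17) - 1*(-67864) = (-4 + 1176)*(-17*(1 - 17)) - 1*(-67864) = 1172*(-17*(-16)) + 67864 = 1172*272 + 67864 = 318784 + 67864 = 386648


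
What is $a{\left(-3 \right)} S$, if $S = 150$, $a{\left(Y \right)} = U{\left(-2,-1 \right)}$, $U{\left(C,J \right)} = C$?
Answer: $-300$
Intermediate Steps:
$a{\left(Y \right)} = -2$
$a{\left(-3 \right)} S = \left(-2\right) 150 = -300$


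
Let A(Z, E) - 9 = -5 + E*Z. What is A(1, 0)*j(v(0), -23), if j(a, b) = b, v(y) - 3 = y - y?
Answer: -92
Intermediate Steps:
v(y) = 3 (v(y) = 3 + (y - y) = 3 + 0 = 3)
A(Z, E) = 4 + E*Z (A(Z, E) = 9 + (-5 + E*Z) = 4 + E*Z)
A(1, 0)*j(v(0), -23) = (4 + 0*1)*(-23) = (4 + 0)*(-23) = 4*(-23) = -92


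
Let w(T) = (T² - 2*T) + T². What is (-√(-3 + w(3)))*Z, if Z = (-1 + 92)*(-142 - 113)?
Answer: 69615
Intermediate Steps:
w(T) = -2*T + 2*T²
Z = -23205 (Z = 91*(-255) = -23205)
(-√(-3 + w(3)))*Z = -√(-3 + 2*3*(-1 + 3))*(-23205) = -√(-3 + 2*3*2)*(-23205) = -√(-3 + 12)*(-23205) = -√9*(-23205) = -1*3*(-23205) = -3*(-23205) = 69615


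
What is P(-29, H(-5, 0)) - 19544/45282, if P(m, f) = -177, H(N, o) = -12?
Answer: -4017229/22641 ≈ -177.43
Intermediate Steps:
P(-29, H(-5, 0)) - 19544/45282 = -177 - 19544/45282 = -177 - 19544*1/45282 = -177 - 9772/22641 = -4017229/22641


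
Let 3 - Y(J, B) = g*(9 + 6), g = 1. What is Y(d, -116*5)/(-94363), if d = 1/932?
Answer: 12/94363 ≈ 0.00012717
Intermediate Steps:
d = 1/932 ≈ 0.0010730
Y(J, B) = -12 (Y(J, B) = 3 - (9 + 6) = 3 - 15 = -12)
Y(d, -116*5)/(-94363) = -12/(-94363) = -12*(-1/94363) = 12/94363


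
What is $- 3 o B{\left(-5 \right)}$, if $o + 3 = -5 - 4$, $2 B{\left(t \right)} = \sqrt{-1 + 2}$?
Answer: $18$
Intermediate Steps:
$B{\left(t \right)} = \frac{1}{2}$ ($B{\left(t \right)} = \frac{\sqrt{-1 + 2}}{2} = \frac{\sqrt{1}}{2} = \frac{1}{2} \cdot 1 = \frac{1}{2}$)
$o = -12$ ($o = -3 - 9 = -12$)
$- 3 o B{\left(-5 \right)} = \left(-3\right) \left(-12\right) \frac{1}{2} = 36 \cdot \frac{1}{2} = 18$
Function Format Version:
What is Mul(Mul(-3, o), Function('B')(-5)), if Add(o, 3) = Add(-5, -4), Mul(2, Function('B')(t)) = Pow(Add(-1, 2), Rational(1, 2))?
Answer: 18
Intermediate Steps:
Function('B')(t) = Rational(1, 2) (Function('B')(t) = Mul(Rational(1, 2), Pow(Add(-1, 2), Rational(1, 2))) = Mul(Rational(1, 2), Pow(1, Rational(1, 2))) = Mul(Rational(1, 2), 1) = Rational(1, 2))
o = -12 (o = Add(-3, Add(-5, -4)) = Add(-3, -9) = -12)
Mul(Mul(-3, o), Function('B')(-5)) = Mul(Mul(-3, -12), Rational(1, 2)) = Mul(36, Rational(1, 2)) = 18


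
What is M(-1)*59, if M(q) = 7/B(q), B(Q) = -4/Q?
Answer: 413/4 ≈ 103.25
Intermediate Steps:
M(q) = -7*q/4 (M(q) = 7/((-4/q)) = 7*(-q/4) = -7*q/4)
M(-1)*59 = -7/4*(-1)*59 = (7/4)*59 = 413/4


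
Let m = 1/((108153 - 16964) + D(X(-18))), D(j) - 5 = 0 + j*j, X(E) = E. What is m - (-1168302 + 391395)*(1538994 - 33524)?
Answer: 107040384571298221/91518 ≈ 1.1696e+12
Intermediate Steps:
D(j) = 5 + j**2 (D(j) = 5 + (0 + j*j) = 5 + (0 + j**2) = 5 + j**2)
m = 1/91518 (m = 1/((108153 - 16964) + (5 + (-18)**2)) = 1/(91189 + (5 + 324)) = 1/(91189 + 329) = 1/91518 ≈ 1.0927e-5)
m - (-1168302 + 391395)*(1538994 - 33524) = 1/91518 - (-1168302 + 391395)*(1538994 - 33524) = 1/91518 - (-776907)*1505470 = 1/91518 - 1*(-1169610181290) = 1/91518 + 1169610181290 = 107040384571298221/91518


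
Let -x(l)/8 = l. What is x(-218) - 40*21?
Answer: 904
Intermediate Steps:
x(l) = -8*l
x(-218) - 40*21 = -8*(-218) - 40*21 = 1744 - 1*840 = 1744 - 840 = 904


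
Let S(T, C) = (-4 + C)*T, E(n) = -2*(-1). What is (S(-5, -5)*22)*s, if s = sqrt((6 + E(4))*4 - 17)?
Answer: 990*sqrt(15) ≈ 3834.3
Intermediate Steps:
E(n) = 2
S(T, C) = T*(-4 + C)
s = sqrt(15) (s = sqrt((6 + 2)*4 - 17) = sqrt(8*4 - 17) = sqrt(32 - 17) = sqrt(15) ≈ 3.8730)
(S(-5, -5)*22)*s = (-5*(-4 - 5)*22)*sqrt(15) = (-5*(-9)*22)*sqrt(15) = (45*22)*sqrt(15) = 990*sqrt(15)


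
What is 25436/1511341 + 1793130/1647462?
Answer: 458655955127/414979477757 ≈ 1.1052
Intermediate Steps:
25436/1511341 + 1793130/1647462 = 25436*(1/1511341) + 1793130*(1/1647462) = 25436/1511341 + 298855/274577 = 458655955127/414979477757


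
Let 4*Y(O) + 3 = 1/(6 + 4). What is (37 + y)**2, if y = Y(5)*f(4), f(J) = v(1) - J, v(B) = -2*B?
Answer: 683929/400 ≈ 1709.8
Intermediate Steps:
Y(O) = -29/40 (Y(O) = -3/4 + 1/(4*(6 + 4)) = -3/4 + (1/4)/10 = -3/4 + (1/4)*(1/10) = -3/4 + 1/40 = -29/40)
f(J) = -2 - J (f(J) = -2*1 - J = -2 - J)
y = 87/20 (y = -29*(-2 - 1*4)/40 = -29*(-2 - 4)/40 = -29/40*(-6) = 87/20 ≈ 4.3500)
(37 + y)**2 = (37 + 87/20)**2 = (827/20)**2 = 683929/400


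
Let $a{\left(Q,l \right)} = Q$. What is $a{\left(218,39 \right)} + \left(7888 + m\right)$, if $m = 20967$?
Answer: $29073$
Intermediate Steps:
$a{\left(218,39 \right)} + \left(7888 + m\right) = 218 + \left(7888 + 20967\right) = 218 + 28855 = 29073$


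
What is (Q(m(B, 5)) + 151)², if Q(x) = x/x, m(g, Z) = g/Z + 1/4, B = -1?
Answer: 23104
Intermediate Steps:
m(g, Z) = ¼ + g/Z (m(g, Z) = g/Z + 1*(¼) = g/Z + ¼ = ¼ + g/Z)
Q(x) = 1
(Q(m(B, 5)) + 151)² = (1 + 151)² = 152² = 23104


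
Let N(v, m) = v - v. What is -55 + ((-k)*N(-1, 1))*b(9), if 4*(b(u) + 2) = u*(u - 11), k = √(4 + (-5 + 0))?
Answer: -55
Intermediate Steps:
k = I (k = √(4 - 5) = √(-1) = I ≈ 1.0*I)
N(v, m) = 0
b(u) = -2 + u*(-11 + u)/4 (b(u) = -2 + (u*(u - 11))/4 = -2 + (u*(-11 + u))/4 = -2 + u*(-11 + u)/4)
-55 + ((-k)*N(-1, 1))*b(9) = -55 + (-I*0)*(-2 - 11/4*9 + (¼)*9²) = -55 + 0*(-2 - 99/4 + (¼)*81) = -55 + 0*(-2 - 99/4 + 81/4) = -55 + 0*(-13/2) = -55 + 0 = -55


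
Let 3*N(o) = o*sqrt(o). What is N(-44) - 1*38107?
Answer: -38107 - 88*I*sqrt(11)/3 ≈ -38107.0 - 97.288*I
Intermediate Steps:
N(o) = o**(3/2)/3 (N(o) = (o*sqrt(o))/3 = o**(3/2)/3)
N(-44) - 1*38107 = (-44)**(3/2)/3 - 1*38107 = (-88*I*sqrt(11))/3 - 38107 = -88*I*sqrt(11)/3 - 38107 = -38107 - 88*I*sqrt(11)/3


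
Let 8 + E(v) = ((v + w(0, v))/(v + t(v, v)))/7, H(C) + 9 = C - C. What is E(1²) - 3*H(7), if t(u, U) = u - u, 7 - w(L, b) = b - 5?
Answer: 145/7 ≈ 20.714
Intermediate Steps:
w(L, b) = 12 - b (w(L, b) = 7 - (b - 5) = 7 - (-5 + b) = 7 + (5 - b) = 12 - b)
t(u, U) = 0
H(C) = -9 (H(C) = -9 + (C - C) = -9 + 0 = -9)
E(v) = -8 + 12/(7*v) (E(v) = -8 + ((v + (12 - v))/(v + 0))/7 = -8 + (12/v)*(⅐) = -8 + 12/(7*v))
E(1²) - 3*H(7) = (-8 + 12/(7*(1²))) - 3*(-9) = (-8 + (12/7)/1) + 27 = (-8 + (12/7)*1) + 27 = (-8 + 12/7) + 27 = -44/7 + 27 = 145/7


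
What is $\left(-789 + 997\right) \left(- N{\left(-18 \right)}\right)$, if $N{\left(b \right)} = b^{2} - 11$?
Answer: $-65104$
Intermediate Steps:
$N{\left(b \right)} = -11 + b^{2}$ ($N{\left(b \right)} = b^{2} - 11 = -11 + b^{2}$)
$\left(-789 + 997\right) \left(- N{\left(-18 \right)}\right) = \left(-789 + 997\right) \left(- (-11 + \left(-18\right)^{2})\right) = 208 \left(- (-11 + 324)\right) = 208 \left(\left(-1\right) 313\right) = 208 \left(-313\right) = -65104$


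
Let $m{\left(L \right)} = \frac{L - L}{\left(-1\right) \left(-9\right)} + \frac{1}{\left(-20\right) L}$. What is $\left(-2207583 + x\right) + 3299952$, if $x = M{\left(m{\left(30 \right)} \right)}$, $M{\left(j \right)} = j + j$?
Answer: $\frac{327710699}{300} \approx 1.0924 \cdot 10^{6}$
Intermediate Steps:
$m{\left(L \right)} = - \frac{1}{20 L}$ ($m{\left(L \right)} = \frac{0}{9} - \frac{1}{20 L} = 0 \cdot \frac{1}{9} - \frac{1}{20 L} = 0 - \frac{1}{20 L} = - \frac{1}{20 L}$)
$M{\left(j \right)} = 2 j$
$x = - \frac{1}{300}$ ($x = 2 \left(- \frac{1}{20 \cdot 30}\right) = 2 \left(\left(- \frac{1}{20}\right) \frac{1}{30}\right) = 2 \left(- \frac{1}{600}\right) = - \frac{1}{300} \approx -0.0033333$)
$\left(-2207583 + x\right) + 3299952 = \left(-2207583 - \frac{1}{300}\right) + 3299952 = - \frac{662274901}{300} + 3299952 = \frac{327710699}{300}$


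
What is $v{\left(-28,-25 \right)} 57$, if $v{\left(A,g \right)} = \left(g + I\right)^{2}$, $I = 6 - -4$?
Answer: $12825$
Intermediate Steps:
$I = 10$ ($I = 6 + 4 = 10$)
$v{\left(A,g \right)} = \left(10 + g\right)^{2}$ ($v{\left(A,g \right)} = \left(g + 10\right)^{2} = \left(10 + g\right)^{2}$)
$v{\left(-28,-25 \right)} 57 = \left(10 - 25\right)^{2} \cdot 57 = \left(-15\right)^{2} \cdot 57 = 225 \cdot 57 = 12825$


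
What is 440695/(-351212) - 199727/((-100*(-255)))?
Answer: -10173030203/1119488250 ≈ -9.0872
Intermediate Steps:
440695/(-351212) - 199727/((-100*(-255))) = 440695*(-1/351212) - 199727/25500 = -440695/351212 - 199727*1/25500 = -440695/351212 - 199727/25500 = -10173030203/1119488250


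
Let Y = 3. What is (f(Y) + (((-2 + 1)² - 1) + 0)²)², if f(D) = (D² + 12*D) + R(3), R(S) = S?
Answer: 2304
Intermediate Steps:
f(D) = 3 + D² + 12*D (f(D) = (D² + 12*D) + 3 = 3 + D² + 12*D)
(f(Y) + (((-2 + 1)² - 1) + 0)²)² = ((3 + 3² + 12*3) + (((-2 + 1)² - 1) + 0)²)² = ((3 + 9 + 36) + (((-1)² - 1) + 0)²)² = (48 + ((1 - 1) + 0)²)² = (48 + (0 + 0)²)² = (48 + 0²)² = (48 + 0)² = 48² = 2304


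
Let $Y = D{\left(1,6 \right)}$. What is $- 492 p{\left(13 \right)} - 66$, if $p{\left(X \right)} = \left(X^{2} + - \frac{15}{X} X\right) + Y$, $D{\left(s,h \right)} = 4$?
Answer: $-77802$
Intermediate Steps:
$Y = 4$
$p{\left(X \right)} = -11 + X^{2}$ ($p{\left(X \right)} = \left(X^{2} + - \frac{15}{X} X\right) + 4 = \left(X^{2} - 15\right) + 4 = \left(-15 + X^{2}\right) + 4 = -11 + X^{2}$)
$- 492 p{\left(13 \right)} - 66 = - 492 \left(-11 + 13^{2}\right) - 66 = - 492 \left(-11 + 169\right) - 66 = \left(-492\right) 158 - 66 = -77736 - 66 = -77802$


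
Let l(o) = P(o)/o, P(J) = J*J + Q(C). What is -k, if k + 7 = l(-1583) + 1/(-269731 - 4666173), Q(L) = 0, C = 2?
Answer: 7848087361/4935904 ≈ 1590.0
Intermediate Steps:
P(J) = J**2 (P(J) = J*J + 0 = J**2 + 0 = J**2)
l(o) = o (l(o) = o**2/o = o)
k = -7848087361/4935904 (k = -7 + (-1583 + 1/(-269731 - 4666173)) = -7 + (-1583 + 1/(-4935904)) = -7 + (-1583 - 1/4935904) = -7 - 7813536033/4935904 = -7848087361/4935904 ≈ -1590.0)
-k = -1*(-7848087361/4935904) = 7848087361/4935904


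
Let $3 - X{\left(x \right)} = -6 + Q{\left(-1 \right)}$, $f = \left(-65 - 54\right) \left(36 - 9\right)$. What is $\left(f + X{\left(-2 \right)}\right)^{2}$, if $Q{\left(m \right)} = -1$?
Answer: $10259209$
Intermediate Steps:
$f = -3213$ ($f = \left(-119\right) 27 = -3213$)
$X{\left(x \right)} = 10$ ($X{\left(x \right)} = 3 - \left(-6 - 1\right) = 3 - -7 = 3 + 7 = 10$)
$\left(f + X{\left(-2 \right)}\right)^{2} = \left(-3213 + 10\right)^{2} = \left(-3203\right)^{2} = 10259209$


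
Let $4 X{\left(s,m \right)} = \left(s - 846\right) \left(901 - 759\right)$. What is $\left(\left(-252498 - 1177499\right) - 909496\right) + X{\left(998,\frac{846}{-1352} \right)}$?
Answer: $-2334097$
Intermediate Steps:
$X{\left(s,m \right)} = -30033 + \frac{71 s}{2}$ ($X{\left(s,m \right)} = \frac{\left(s - 846\right) \left(901 - 759\right)}{4} = \frac{\left(-846 + s\right) 142}{4} = \frac{-120132 + 142 s}{4} = -30033 + \frac{71 s}{2}$)
$\left(\left(-252498 - 1177499\right) - 909496\right) + X{\left(998,\frac{846}{-1352} \right)} = \left(\left(-252498 - 1177499\right) - 909496\right) + \left(-30033 + \frac{71}{2} \cdot 998\right) = \left(-1429997 - 909496\right) + \left(-30033 + 35429\right) = -2339493 + 5396 = -2334097$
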